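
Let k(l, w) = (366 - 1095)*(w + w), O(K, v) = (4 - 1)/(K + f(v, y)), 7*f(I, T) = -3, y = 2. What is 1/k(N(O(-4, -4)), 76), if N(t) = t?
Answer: -1/110808 ≈ -9.0246e-6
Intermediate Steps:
f(I, T) = -3/7 (f(I, T) = (⅐)*(-3) = -3/7)
O(K, v) = 3/(-3/7 + K) (O(K, v) = (4 - 1)/(K - 3/7) = 3/(-3/7 + K))
k(l, w) = -1458*w
1/k(N(O(-4, -4)), 76) = 1/(-1458*76) = 1/(-110808) = -1/110808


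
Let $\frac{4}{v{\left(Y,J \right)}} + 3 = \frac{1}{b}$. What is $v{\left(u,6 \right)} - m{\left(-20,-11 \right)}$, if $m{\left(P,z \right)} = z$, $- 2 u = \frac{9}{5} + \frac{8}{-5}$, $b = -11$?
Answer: $\frac{165}{17} \approx 9.7059$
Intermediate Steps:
$u = - \frac{1}{10}$ ($u = - \frac{\frac{9}{5} + \frac{8}{-5}}{2} = - \frac{9 \cdot \frac{1}{5} + 8 \left(- \frac{1}{5}\right)}{2} = - \frac{\frac{9}{5} - \frac{8}{5}}{2} = \left(- \frac{1}{2}\right) \frac{1}{5} = - \frac{1}{10} \approx -0.1$)
$v{\left(Y,J \right)} = - \frac{22}{17}$ ($v{\left(Y,J \right)} = \frac{4}{-3 + \frac{1}{-11}} = \frac{4}{-3 - \frac{1}{11}} = \frac{4}{- \frac{34}{11}} = 4 \left(- \frac{11}{34}\right) = - \frac{22}{17}$)
$v{\left(u,6 \right)} - m{\left(-20,-11 \right)} = - \frac{22}{17} - -11 = - \frac{22}{17} + 11 = \frac{165}{17}$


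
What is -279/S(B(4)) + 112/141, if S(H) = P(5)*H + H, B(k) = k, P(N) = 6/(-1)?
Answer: 41579/2820 ≈ 14.744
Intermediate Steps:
P(N) = -6 (P(N) = 6*(-1) = -6)
S(H) = -5*H (S(H) = -6*H + H = -5*H)
-279/S(B(4)) + 112/141 = -279/((-5*4)) + 112/141 = -279/(-20) + 112*(1/141) = -279*(-1/20) + 112/141 = 279/20 + 112/141 = 41579/2820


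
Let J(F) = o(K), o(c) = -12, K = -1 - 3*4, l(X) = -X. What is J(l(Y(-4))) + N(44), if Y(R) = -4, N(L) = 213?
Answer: 201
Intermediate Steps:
K = -13 (K = -1 - 12 = -13)
J(F) = -12
J(l(Y(-4))) + N(44) = -12 + 213 = 201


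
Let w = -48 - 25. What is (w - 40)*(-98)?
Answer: 11074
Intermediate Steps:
w = -73
(w - 40)*(-98) = (-73 - 40)*(-98) = -113*(-98) = 11074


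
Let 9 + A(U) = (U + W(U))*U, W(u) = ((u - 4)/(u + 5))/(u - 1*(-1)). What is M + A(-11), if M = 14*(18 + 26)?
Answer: 2923/4 ≈ 730.75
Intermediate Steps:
M = 616 (M = 14*44 = 616)
W(u) = (-4 + u)/((1 + u)*(5 + u)) (W(u) = ((-4 + u)/(5 + u))/(u + 1) = ((-4 + u)/(5 + u))/(1 + u) = (-4 + u)/((1 + u)*(5 + u)))
A(U) = -9 + U*(U + (-4 + U)/(5 + U² + 6*U)) (A(U) = -9 + (U + (-4 + U)/(5 + U² + 6*U))*U = -9 + U*(U + (-4 + U)/(5 + U² + 6*U)))
M + A(-11) = 616 + (-11*(-4 - 11) + (-9 + (-11)²)*(5 + (-11)² + 6*(-11)))/(5 + (-11)² + 6*(-11)) = 616 + (-11*(-15) + (-9 + 121)*(5 + 121 - 66))/(5 + 121 - 66) = 616 + (165 + 112*60)/60 = 616 + (165 + 6720)/60 = 616 + (1/60)*6885 = 616 + 459/4 = 2923/4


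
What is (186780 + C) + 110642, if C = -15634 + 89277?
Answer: 371065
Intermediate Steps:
C = 73643
(186780 + C) + 110642 = (186780 + 73643) + 110642 = 260423 + 110642 = 371065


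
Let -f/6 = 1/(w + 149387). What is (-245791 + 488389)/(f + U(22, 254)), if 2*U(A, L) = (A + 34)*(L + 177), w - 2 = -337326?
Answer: 22796570163/1134011861 ≈ 20.103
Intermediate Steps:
w = -337324 (w = 2 - 337326 = -337324)
U(A, L) = (34 + A)*(177 + L)/2 (U(A, L) = ((A + 34)*(L + 177))/2 = ((34 + A)*(177 + L))/2 = (34 + A)*(177 + L)/2)
f = 6/187937 (f = -6/(-337324 + 149387) = -6/(-187937) = -6*(-1/187937) = 6/187937 ≈ 3.1926e-5)
(-245791 + 488389)/(f + U(22, 254)) = (-245791 + 488389)/(6/187937 + (3009 + 17*254 + (177/2)*22 + (½)*22*254)) = 242598/(6/187937 + (3009 + 4318 + 1947 + 2794)) = 242598/(6/187937 + 12068) = 242598/(2268023722/187937) = 242598*(187937/2268023722) = 22796570163/1134011861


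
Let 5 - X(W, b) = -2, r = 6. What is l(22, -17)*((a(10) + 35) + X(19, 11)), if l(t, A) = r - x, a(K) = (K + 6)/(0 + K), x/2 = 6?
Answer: -1308/5 ≈ -261.60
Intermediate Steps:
x = 12 (x = 2*6 = 12)
X(W, b) = 7 (X(W, b) = 5 - 1*(-2) = 5 + 2 = 7)
a(K) = (6 + K)/K
l(t, A) = -6 (l(t, A) = 6 - 1*12 = 6 - 12 = -6)
l(22, -17)*((a(10) + 35) + X(19, 11)) = -6*(((6 + 10)/10 + 35) + 7) = -6*(((⅒)*16 + 35) + 7) = -6*((8/5 + 35) + 7) = -6*(183/5 + 7) = -6*218/5 = -1308/5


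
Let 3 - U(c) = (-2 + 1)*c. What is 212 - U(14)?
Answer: 195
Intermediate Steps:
U(c) = 3 + c (U(c) = 3 - (-2 + 1)*c = 3 - (-1)*c = 3 + c)
212 - U(14) = 212 - (3 + 14) = 212 - 1*17 = 212 - 17 = 195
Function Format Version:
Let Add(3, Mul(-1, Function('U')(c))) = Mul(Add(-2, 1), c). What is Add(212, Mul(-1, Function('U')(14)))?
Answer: 195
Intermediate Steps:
Function('U')(c) = Add(3, c) (Function('U')(c) = Add(3, Mul(-1, Mul(Add(-2, 1), c))) = Add(3, Mul(-1, Mul(-1, c))) = Add(3, c))
Add(212, Mul(-1, Function('U')(14))) = Add(212, Mul(-1, Add(3, 14))) = Add(212, Mul(-1, 17)) = Add(212, -17) = 195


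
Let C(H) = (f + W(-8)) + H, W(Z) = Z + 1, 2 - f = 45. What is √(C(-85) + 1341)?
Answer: 3*√134 ≈ 34.728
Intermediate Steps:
f = -43 (f = 2 - 1*45 = 2 - 45 = -43)
W(Z) = 1 + Z
C(H) = -50 + H (C(H) = (-43 + (1 - 8)) + H = (-43 - 7) + H = -50 + H)
√(C(-85) + 1341) = √((-50 - 85) + 1341) = √(-135 + 1341) = √1206 = 3*√134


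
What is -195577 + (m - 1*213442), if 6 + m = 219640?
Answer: -189385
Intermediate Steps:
m = 219634 (m = -6 + 219640 = 219634)
-195577 + (m - 1*213442) = -195577 + (219634 - 1*213442) = -195577 + (219634 - 213442) = -195577 + 6192 = -189385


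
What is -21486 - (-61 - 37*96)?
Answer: -17873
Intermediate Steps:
-21486 - (-61 - 37*96) = -21486 - (-61 - 3552) = -21486 - 1*(-3613) = -21486 + 3613 = -17873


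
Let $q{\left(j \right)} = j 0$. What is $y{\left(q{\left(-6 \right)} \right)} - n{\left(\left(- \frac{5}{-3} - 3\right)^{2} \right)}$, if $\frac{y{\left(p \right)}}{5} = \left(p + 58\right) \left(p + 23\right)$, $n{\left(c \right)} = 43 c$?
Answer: $\frac{59342}{9} \approx 6593.6$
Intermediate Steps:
$q{\left(j \right)} = 0$
$y{\left(p \right)} = 5 \left(23 + p\right) \left(58 + p\right)$ ($y{\left(p \right)} = 5 \left(p + 58\right) \left(p + 23\right) = 5 \left(58 + p\right) \left(23 + p\right) = 5 \left(23 + p\right) \left(58 + p\right)$)
$y{\left(q{\left(-6 \right)} \right)} - n{\left(\left(- \frac{5}{-3} - 3\right)^{2} \right)} = \left(6670 + 5 \cdot 0^{2} + 405 \cdot 0\right) - 43 \left(- \frac{5}{-3} - 3\right)^{2} = \left(6670 + 5 \cdot 0 + 0\right) - 43 \left(\left(-5\right) \left(- \frac{1}{3}\right) - 3\right)^{2} = \left(6670 + 0 + 0\right) - 43 \left(\frac{5}{3} - 3\right)^{2} = 6670 - 43 \left(- \frac{4}{3}\right)^{2} = 6670 - 43 \cdot \frac{16}{9} = 6670 - \frac{688}{9} = \frac{59342}{9}$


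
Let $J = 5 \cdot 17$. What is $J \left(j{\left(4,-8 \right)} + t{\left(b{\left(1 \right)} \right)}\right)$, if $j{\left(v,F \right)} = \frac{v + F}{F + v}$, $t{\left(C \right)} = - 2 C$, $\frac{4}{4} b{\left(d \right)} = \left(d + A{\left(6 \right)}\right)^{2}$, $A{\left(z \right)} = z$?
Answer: $-8245$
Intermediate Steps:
$J = 85$
$b{\left(d \right)} = \left(6 + d\right)^{2}$ ($b{\left(d \right)} = \left(d + 6\right)^{2} = \left(6 + d\right)^{2}$)
$j{\left(v,F \right)} = 1$ ($j{\left(v,F \right)} = \frac{F + v}{F + v} = 1$)
$J \left(j{\left(4,-8 \right)} + t{\left(b{\left(1 \right)} \right)}\right) = 85 \left(1 - 2 \left(6 + 1\right)^{2}\right) = 85 \left(1 - 2 \cdot 7^{2}\right) = 85 \left(1 - 98\right) = 85 \left(-97\right) = -8245$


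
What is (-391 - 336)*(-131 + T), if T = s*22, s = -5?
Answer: 175207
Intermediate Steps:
T = -110 (T = -5*22 = -110)
(-391 - 336)*(-131 + T) = (-391 - 336)*(-131 - 110) = -727*(-241) = 175207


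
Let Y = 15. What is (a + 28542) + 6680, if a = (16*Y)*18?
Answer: 39542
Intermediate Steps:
a = 4320 (a = (16*15)*18 = 240*18 = 4320)
(a + 28542) + 6680 = (4320 + 28542) + 6680 = 32862 + 6680 = 39542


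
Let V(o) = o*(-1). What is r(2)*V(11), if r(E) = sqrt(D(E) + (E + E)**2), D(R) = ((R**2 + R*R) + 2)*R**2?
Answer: -22*sqrt(14) ≈ -82.316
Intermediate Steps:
D(R) = R**2*(2 + 2*R**2) (D(R) = ((R**2 + R**2) + 2)*R**2 = (2*R**2 + 2)*R**2 = (2 + 2*R**2)*R**2 = R**2*(2 + 2*R**2))
r(E) = sqrt(4*E**2 + 2*E**2*(1 + E**2)) (r(E) = sqrt(2*E**2*(1 + E**2) + (E + E)**2) = sqrt(2*E**2*(1 + E**2) + (2*E)**2) = sqrt(2*E**2*(1 + E**2) + 4*E**2) = sqrt(4*E**2 + 2*E**2*(1 + E**2)))
V(o) = -o
r(2)*V(11) = (sqrt(2)*sqrt(2**2*(3 + 2**2)))*(-1*11) = (sqrt(2)*sqrt(4*(3 + 4)))*(-11) = (sqrt(2)*sqrt(4*7))*(-11) = (sqrt(2)*sqrt(28))*(-11) = (sqrt(2)*(2*sqrt(7)))*(-11) = (2*sqrt(14))*(-11) = -22*sqrt(14)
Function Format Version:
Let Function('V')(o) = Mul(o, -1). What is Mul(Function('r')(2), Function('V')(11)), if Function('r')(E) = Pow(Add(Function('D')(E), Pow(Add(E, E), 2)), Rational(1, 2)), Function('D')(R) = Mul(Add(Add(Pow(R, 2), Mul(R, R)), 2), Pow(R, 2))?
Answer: Mul(-22, Pow(14, Rational(1, 2))) ≈ -82.316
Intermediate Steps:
Function('D')(R) = Mul(Pow(R, 2), Add(2, Mul(2, Pow(R, 2)))) (Function('D')(R) = Mul(Add(Add(Pow(R, 2), Pow(R, 2)), 2), Pow(R, 2)) = Mul(Add(Mul(2, Pow(R, 2)), 2), Pow(R, 2)) = Mul(Add(2, Mul(2, Pow(R, 2))), Pow(R, 2)) = Mul(Pow(R, 2), Add(2, Mul(2, Pow(R, 2)))))
Function('r')(E) = Pow(Add(Mul(4, Pow(E, 2)), Mul(2, Pow(E, 2), Add(1, Pow(E, 2)))), Rational(1, 2)) (Function('r')(E) = Pow(Add(Mul(2, Pow(E, 2), Add(1, Pow(E, 2))), Pow(Add(E, E), 2)), Rational(1, 2)) = Pow(Add(Mul(2, Pow(E, 2), Add(1, Pow(E, 2))), Pow(Mul(2, E), 2)), Rational(1, 2)) = Pow(Add(Mul(2, Pow(E, 2), Add(1, Pow(E, 2))), Mul(4, Pow(E, 2))), Rational(1, 2)) = Pow(Add(Mul(4, Pow(E, 2)), Mul(2, Pow(E, 2), Add(1, Pow(E, 2)))), Rational(1, 2)))
Function('V')(o) = Mul(-1, o)
Mul(Function('r')(2), Function('V')(11)) = Mul(Mul(Pow(2, Rational(1, 2)), Pow(Mul(Pow(2, 2), Add(3, Pow(2, 2))), Rational(1, 2))), Mul(-1, 11)) = Mul(Mul(Pow(2, Rational(1, 2)), Pow(Mul(4, Add(3, 4)), Rational(1, 2))), -11) = Mul(Mul(Pow(2, Rational(1, 2)), Pow(Mul(4, 7), Rational(1, 2))), -11) = Mul(Mul(Pow(2, Rational(1, 2)), Pow(28, Rational(1, 2))), -11) = Mul(Mul(Pow(2, Rational(1, 2)), Mul(2, Pow(7, Rational(1, 2)))), -11) = Mul(Mul(2, Pow(14, Rational(1, 2))), -11) = Mul(-22, Pow(14, Rational(1, 2)))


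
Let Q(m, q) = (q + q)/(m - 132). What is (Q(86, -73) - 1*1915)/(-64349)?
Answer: 43972/1480027 ≈ 0.029710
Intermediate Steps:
Q(m, q) = 2*q/(-132 + m) (Q(m, q) = (2*q)/(-132 + m) = 2*q/(-132 + m))
(Q(86, -73) - 1*1915)/(-64349) = (2*(-73)/(-132 + 86) - 1*1915)/(-64349) = (2*(-73)/(-46) - 1915)*(-1/64349) = (2*(-73)*(-1/46) - 1915)*(-1/64349) = (73/23 - 1915)*(-1/64349) = -43972/23*(-1/64349) = 43972/1480027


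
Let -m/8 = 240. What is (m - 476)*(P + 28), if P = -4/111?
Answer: -7437184/111 ≈ -67002.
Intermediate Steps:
P = -4/111 (P = -4*1/111 = -4/111 ≈ -0.036036)
m = -1920 (m = -8*240 = -1920)
(m - 476)*(P + 28) = (-1920 - 476)*(-4/111 + 28) = -2396*3104/111 = -7437184/111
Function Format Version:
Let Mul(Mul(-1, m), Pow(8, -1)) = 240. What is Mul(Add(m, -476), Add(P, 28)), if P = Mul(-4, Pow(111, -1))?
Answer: Rational(-7437184, 111) ≈ -67002.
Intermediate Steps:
P = Rational(-4, 111) (P = Mul(-4, Rational(1, 111)) = Rational(-4, 111) ≈ -0.036036)
m = -1920 (m = Mul(-8, 240) = -1920)
Mul(Add(m, -476), Add(P, 28)) = Mul(Add(-1920, -476), Add(Rational(-4, 111), 28)) = Mul(-2396, Rational(3104, 111)) = Rational(-7437184, 111)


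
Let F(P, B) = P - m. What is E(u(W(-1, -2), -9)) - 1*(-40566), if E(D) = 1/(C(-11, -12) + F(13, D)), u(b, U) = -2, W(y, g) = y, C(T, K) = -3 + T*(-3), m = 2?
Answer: 1663207/41 ≈ 40566.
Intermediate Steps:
C(T, K) = -3 - 3*T
F(P, B) = -2 + P (F(P, B) = P - 1*2 = P - 2 = -2 + P)
E(D) = 1/41 (E(D) = 1/((-3 - 3*(-11)) + (-2 + 13)) = 1/((-3 + 33) + 11) = 1/(30 + 11) = 1/41)
E(u(W(-1, -2), -9)) - 1*(-40566) = 1/41 - 1*(-40566) = 1/41 + 40566 = 1663207/41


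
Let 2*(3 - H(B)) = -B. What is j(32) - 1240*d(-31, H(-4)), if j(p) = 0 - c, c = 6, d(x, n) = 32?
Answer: -39686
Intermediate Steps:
H(B) = 3 + B/2 (H(B) = 3 - (-1)*B/2 = 3 + B/2)
j(p) = -6 (j(p) = 0 - 1*6 = 0 - 6 = -6)
j(32) - 1240*d(-31, H(-4)) = -6 - 1240*32 = -6 - 39680 = -39686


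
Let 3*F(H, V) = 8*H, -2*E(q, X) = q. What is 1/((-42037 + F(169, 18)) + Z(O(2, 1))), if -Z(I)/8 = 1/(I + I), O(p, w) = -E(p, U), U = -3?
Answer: -3/124771 ≈ -2.4044e-5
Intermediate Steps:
E(q, X) = -q/2
F(H, V) = 8*H/3 (F(H, V) = (8*H)/3 = 8*H/3)
O(p, w) = p/2 (O(p, w) = -(-1)*p/2 = p/2)
Z(I) = -4/I (Z(I) = -8/(I + I) = -8*1/(2*I) = -4/I)
1/((-42037 + F(169, 18)) + Z(O(2, 1))) = 1/((-42037 + (8/3)*169) - 4/1) = 1/((-42037 + 1352/3) - 4/1) = 1/(-124759/3 - 4*1) = 1/(-124759/3 - 4) = 1/(-124771/3) = -3/124771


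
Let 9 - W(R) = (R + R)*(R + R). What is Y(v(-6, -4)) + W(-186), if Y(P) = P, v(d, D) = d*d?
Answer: -138339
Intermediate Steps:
v(d, D) = d²
W(R) = 9 - 4*R² (W(R) = 9 - (R + R)*(R + R) = 9 - 2*R*2*R = 9 - 4*R²)
Y(v(-6, -4)) + W(-186) = (-6)² + (9 - 4*(-186)²) = 36 + (9 - 4*34596) = 36 + (9 - 138384) = 36 - 138375 = -138339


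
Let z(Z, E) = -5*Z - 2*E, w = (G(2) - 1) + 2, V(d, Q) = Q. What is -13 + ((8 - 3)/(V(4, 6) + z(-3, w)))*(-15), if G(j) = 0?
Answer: -322/19 ≈ -16.947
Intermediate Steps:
w = 1 (w = (0 - 1) + 2 = -1 + 2 = 1)
-13 + ((8 - 3)/(V(4, 6) + z(-3, w)))*(-15) = -13 + ((8 - 3)/(6 + (-5*(-3) - 2*1)))*(-15) = -13 + (5/(6 + (15 - 2)))*(-15) = -13 + (5/(6 + 13))*(-15) = -13 + (5/19)*(-15) = -13 - 75/19 = -322/19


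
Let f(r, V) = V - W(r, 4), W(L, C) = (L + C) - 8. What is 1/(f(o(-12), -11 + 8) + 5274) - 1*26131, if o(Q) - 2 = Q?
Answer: -138102334/5285 ≈ -26131.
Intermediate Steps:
W(L, C) = -8 + C + L (W(L, C) = (C + L) - 8 = -8 + C + L)
o(Q) = 2 + Q
f(r, V) = 4 + V - r (f(r, V) = V - (-8 + 4 + r) = V - (-4 + r) = V + (4 - r) = 4 + V - r)
1/(f(o(-12), -11 + 8) + 5274) - 1*26131 = 1/((4 + (-11 + 8) - (2 - 12)) + 5274) - 1*26131 = 1/((4 - 3 - 1*(-10)) + 5274) - 26131 = 1/((4 - 3 + 10) + 5274) - 26131 = 1/(11 + 5274) - 26131 = 1/5285 - 26131 = -138102334/5285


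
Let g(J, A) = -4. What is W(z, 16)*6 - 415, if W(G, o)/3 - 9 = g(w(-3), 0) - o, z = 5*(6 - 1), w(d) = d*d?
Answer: -613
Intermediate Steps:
w(d) = d²
z = 25 (z = 5*5 = 25)
W(G, o) = 15 - 3*o (W(G, o) = 27 + 3*(-4 - o) = 27 + (-12 - 3*o) = 15 - 3*o)
W(z, 16)*6 - 415 = (15 - 3*16)*6 - 415 = (15 - 48)*6 - 415 = -33*6 - 415 = -198 - 415 = -613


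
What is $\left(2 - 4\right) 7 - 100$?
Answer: $-114$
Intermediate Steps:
$\left(2 - 4\right) 7 - 100 = \left(-2\right) 7 - 100 = -14 - 100 = -114$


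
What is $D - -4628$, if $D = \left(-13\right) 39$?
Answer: $4121$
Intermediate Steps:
$D = -507$
$D - -4628 = -507 - -4628 = -507 + 4628 = 4121$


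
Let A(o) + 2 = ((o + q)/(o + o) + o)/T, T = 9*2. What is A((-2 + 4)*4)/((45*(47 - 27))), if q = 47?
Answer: -131/86400 ≈ -0.0015162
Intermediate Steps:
T = 18
A(o) = -2 + o/18 + (47 + o)/(36*o) (A(o) = -2 + ((o + 47)/(o + o) + o)/18 = -2 + ((47 + o)/((2*o)) + o)*(1/18) = -2 + ((47 + o)*(1/(2*o)) + o)*(1/18) = -2 + ((47 + o)/(2*o) + o)*(1/18) = -2 + (o + (47 + o)/(2*o))*(1/18) = -2 + (o/18 + (47 + o)/(36*o)) = -2 + o/18 + (47 + o)/(36*o))
A((-2 + 4)*4)/((45*(47 - 27))) = ((47 + ((-2 + 4)*4)*(-71 + 2*((-2 + 4)*4)))/(36*(((-2 + 4)*4))))/((45*(47 - 27))) = ((47 + (2*4)*(-71 + 2*(2*4)))/(36*((2*4))))/((45*20)) = ((1/36)*(47 + 8*(-71 + 2*8))/8)/900 = ((1/36)*(⅛)*(47 + 8*(-71 + 16)))*(1/900) = ((1/36)*(⅛)*(47 + 8*(-55)))*(1/900) = ((1/36)*(⅛)*(47 - 440))*(1/900) = ((1/36)*(⅛)*(-393))*(1/900) = -131/96*1/900 = -131/86400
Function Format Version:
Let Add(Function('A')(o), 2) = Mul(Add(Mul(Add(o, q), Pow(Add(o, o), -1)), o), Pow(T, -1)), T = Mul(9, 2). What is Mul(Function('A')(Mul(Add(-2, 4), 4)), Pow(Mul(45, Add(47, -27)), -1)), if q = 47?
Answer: Rational(-131, 86400) ≈ -0.0015162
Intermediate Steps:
T = 18
Function('A')(o) = Add(-2, Mul(Rational(1, 18), o), Mul(Rational(1, 36), Pow(o, -1), Add(47, o))) (Function('A')(o) = Add(-2, Mul(Add(Mul(Add(o, 47), Pow(Add(o, o), -1)), o), Pow(18, -1))) = Add(-2, Mul(Add(Mul(Add(47, o), Pow(Mul(2, o), -1)), o), Rational(1, 18))) = Add(-2, Mul(Add(Mul(Add(47, o), Mul(Rational(1, 2), Pow(o, -1))), o), Rational(1, 18))) = Add(-2, Mul(Add(Mul(Rational(1, 2), Pow(o, -1), Add(47, o)), o), Rational(1, 18))) = Add(-2, Mul(Add(o, Mul(Rational(1, 2), Pow(o, -1), Add(47, o))), Rational(1, 18))) = Add(-2, Add(Mul(Rational(1, 18), o), Mul(Rational(1, 36), Pow(o, -1), Add(47, o)))) = Add(-2, Mul(Rational(1, 18), o), Mul(Rational(1, 36), Pow(o, -1), Add(47, o))))
Mul(Function('A')(Mul(Add(-2, 4), 4)), Pow(Mul(45, Add(47, -27)), -1)) = Mul(Mul(Rational(1, 36), Pow(Mul(Add(-2, 4), 4), -1), Add(47, Mul(Mul(Add(-2, 4), 4), Add(-71, Mul(2, Mul(Add(-2, 4), 4)))))), Pow(Mul(45, Add(47, -27)), -1)) = Mul(Mul(Rational(1, 36), Pow(Mul(2, 4), -1), Add(47, Mul(Mul(2, 4), Add(-71, Mul(2, Mul(2, 4)))))), Pow(Mul(45, 20), -1)) = Mul(Mul(Rational(1, 36), Pow(8, -1), Add(47, Mul(8, Add(-71, Mul(2, 8))))), Pow(900, -1)) = Mul(Mul(Rational(1, 36), Rational(1, 8), Add(47, Mul(8, Add(-71, 16)))), Rational(1, 900)) = Mul(Mul(Rational(1, 36), Rational(1, 8), Add(47, Mul(8, -55))), Rational(1, 900)) = Mul(Mul(Rational(1, 36), Rational(1, 8), Add(47, -440)), Rational(1, 900)) = Mul(Mul(Rational(1, 36), Rational(1, 8), -393), Rational(1, 900)) = Mul(Rational(-131, 96), Rational(1, 900)) = Rational(-131, 86400)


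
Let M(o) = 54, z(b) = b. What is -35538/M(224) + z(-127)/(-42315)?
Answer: -83543534/126945 ≈ -658.11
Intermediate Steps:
-35538/M(224) + z(-127)/(-42315) = -35538/54 - 127/(-42315) = -35538*1/54 - 127*(-1/42315) = -5923/9 + 127/42315 = -83543534/126945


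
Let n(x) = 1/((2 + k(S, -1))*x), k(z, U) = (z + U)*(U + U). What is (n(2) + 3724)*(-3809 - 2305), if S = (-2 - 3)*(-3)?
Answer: -591978879/26 ≈ -2.2768e+7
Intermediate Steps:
S = 15 (S = -5*(-3) = 15)
k(z, U) = 2*U*(U + z) (k(z, U) = (U + z)*(2*U) = 2*U*(U + z))
n(x) = -1/(26*x) (n(x) = 1/((2 + 2*(-1)*(-1 + 15))*x) = 1/((2 + 2*(-1)*14)*x) = 1/((2 - 28)*x) = 1/(-26*x) = 1*(-1/(26*x)) = -1/(26*x))
(n(2) + 3724)*(-3809 - 2305) = (-1/26/2 + 3724)*(-3809 - 2305) = (-1/26*1/2 + 3724)*(-6114) = (-1/52 + 3724)*(-6114) = (193647/52)*(-6114) = -591978879/26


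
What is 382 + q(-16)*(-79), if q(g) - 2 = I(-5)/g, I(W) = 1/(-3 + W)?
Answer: 28593/128 ≈ 223.38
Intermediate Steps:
q(g) = 2 - 1/(8*g) (q(g) = 2 + 1/((-3 - 5)*g) = 2 + 1/((-8)*g) = 2 - 1/(8*g))
382 + q(-16)*(-79) = 382 + (2 - ⅛/(-16))*(-79) = 382 + (2 - ⅛*(-1/16))*(-79) = 382 + (2 + 1/128)*(-79) = 382 + (257/128)*(-79) = 382 - 20303/128 = 28593/128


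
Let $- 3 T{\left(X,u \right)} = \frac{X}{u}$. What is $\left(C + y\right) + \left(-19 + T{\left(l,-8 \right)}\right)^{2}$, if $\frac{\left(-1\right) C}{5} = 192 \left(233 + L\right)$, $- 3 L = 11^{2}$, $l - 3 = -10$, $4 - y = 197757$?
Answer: $- \frac{220228319}{576} \approx -3.8234 \cdot 10^{5}$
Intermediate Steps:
$y = -197753$ ($y = 4 - 197757 = -197753$)
$l = -7$ ($l = 3 - 10 = -7$)
$L = - \frac{121}{3}$ ($L = - \frac{11^{2}}{3} = \left(- \frac{1}{3}\right) 121 = - \frac{121}{3} \approx -40.333$)
$C = -184960$ ($C = - 5 \cdot 192 \left(233 - \frac{121}{3}\right) = - 5 \cdot 192 \cdot \frac{578}{3} = \left(-5\right) 36992 = -184960$)
$T{\left(X,u \right)} = - \frac{X}{3 u}$ ($T{\left(X,u \right)} = - \frac{X \frac{1}{u}}{3} = - \frac{X}{3 u}$)
$\left(C + y\right) + \left(-19 + T{\left(l,-8 \right)}\right)^{2} = \left(-184960 - 197753\right) + \left(-19 - - \frac{7}{3 \left(-8\right)}\right)^{2} = -382713 + \left(-19 - \left(- \frac{7}{3}\right) \left(- \frac{1}{8}\right)\right)^{2} = -382713 + \left(-19 - \frac{7}{24}\right)^{2} = -382713 + \left(- \frac{463}{24}\right)^{2} = -382713 + \frac{214369}{576} = - \frac{220228319}{576}$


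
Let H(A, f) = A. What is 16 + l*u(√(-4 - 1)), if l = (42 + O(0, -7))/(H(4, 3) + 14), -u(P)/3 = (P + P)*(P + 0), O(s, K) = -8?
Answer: 218/3 ≈ 72.667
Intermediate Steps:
u(P) = -6*P² (u(P) = -3*(P + P)*(P + 0) = -3*2*P*P = -6*P²)
l = 17/9 (l = (42 - 8)/(4 + 14) = 34/18 = 34*(1/18) = 17/9 ≈ 1.8889)
16 + l*u(√(-4 - 1)) = 16 + 17*(-6*(√(-4 - 1))²)/9 = 16 + 17*(-6*(√(-5))²)/9 = 16 + 17*(-6*(I*√5)²)/9 = 16 + 17*(-6*(-5))/9 = 16 + (17/9)*30 = 16 + 170/3 = 218/3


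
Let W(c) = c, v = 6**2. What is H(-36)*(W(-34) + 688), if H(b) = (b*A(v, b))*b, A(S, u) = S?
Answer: 30513024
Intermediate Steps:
v = 36
H(b) = 36*b**2 (H(b) = (b*36)*b = (36*b)*b = 36*b**2)
H(-36)*(W(-34) + 688) = (36*(-36)**2)*(-34 + 688) = (36*1296)*654 = 46656*654 = 30513024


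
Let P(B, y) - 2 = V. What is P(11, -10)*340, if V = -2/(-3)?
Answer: 2720/3 ≈ 906.67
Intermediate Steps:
V = 2/3 (V = -2*(-1/3) = 2/3 ≈ 0.66667)
P(B, y) = 8/3 (P(B, y) = 2 + 2/3 = 8/3)
P(11, -10)*340 = (8/3)*340 = 2720/3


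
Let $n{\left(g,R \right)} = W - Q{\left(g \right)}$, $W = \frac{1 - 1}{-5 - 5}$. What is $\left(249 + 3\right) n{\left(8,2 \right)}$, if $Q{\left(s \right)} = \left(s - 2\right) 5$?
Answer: $-7560$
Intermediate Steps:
$Q{\left(s \right)} = -10 + 5 s$ ($Q{\left(s \right)} = \left(-2 + s\right) 5 = -10 + 5 s$)
$W = 0$ ($W = \frac{0}{-10} = 0 \left(- \frac{1}{10}\right) = 0$)
$n{\left(g,R \right)} = 10 - 5 g$ ($n{\left(g,R \right)} = 0 - \left(-10 + 5 g\right) = 10 - 5 g$)
$\left(249 + 3\right) n{\left(8,2 \right)} = \left(249 + 3\right) \left(10 - 40\right) = 252 \left(10 - 40\right) = 252 \left(-30\right) = -7560$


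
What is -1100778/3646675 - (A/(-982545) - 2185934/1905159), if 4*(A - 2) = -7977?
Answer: 511809587310259127/606775747461835300 ≈ 0.84349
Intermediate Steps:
A = -7969/4 (A = 2 + (¼)*(-7977) = 2 - 7977/4 = -7969/4 ≈ -1992.3)
-1100778/3646675 - (A/(-982545) - 2185934/1905159) = -1100778/3646675 - (-7969/4/(-982545) - 2185934/1905159) = -1100778*1/3646675 - (-7969/4*(-1/982545) - 2185934*1/1905159) = -1100778/3646675 - (7969/3930180 - 2185934/1905159) = -1100778/3646675 - 1*(-952881319561/831957533180) = -1100778/3646675 + 952881319561/831957533180 = 511809587310259127/606775747461835300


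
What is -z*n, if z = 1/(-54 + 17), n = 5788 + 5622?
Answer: 11410/37 ≈ 308.38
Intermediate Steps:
n = 11410
z = -1/37 (z = 1/(-37) = -1/37 ≈ -0.027027)
-z*n = -(-1)*11410/37 = -1*(-11410/37) = 11410/37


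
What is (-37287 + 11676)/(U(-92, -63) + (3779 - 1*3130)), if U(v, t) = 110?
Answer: -8537/253 ≈ -33.743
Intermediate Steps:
(-37287 + 11676)/(U(-92, -63) + (3779 - 1*3130)) = (-37287 + 11676)/(110 + (3779 - 1*3130)) = -25611/(110 + (3779 - 3130)) = -25611/(110 + 649) = -25611/759 = -25611*1/759 = -8537/253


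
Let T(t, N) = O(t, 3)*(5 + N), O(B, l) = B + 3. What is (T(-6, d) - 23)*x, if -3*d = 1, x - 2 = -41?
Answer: 1443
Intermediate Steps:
O(B, l) = 3 + B
x = -39 (x = 2 - 41 = -39)
d = -1/3 (d = -1/3*1 = -1/3 ≈ -0.33333)
T(t, N) = (3 + t)*(5 + N)
(T(-6, d) - 23)*x = ((3 - 6)*(5 - 1/3) - 23)*(-39) = (-3*14/3 - 23)*(-39) = (-14 - 23)*(-39) = -37*(-39) = 1443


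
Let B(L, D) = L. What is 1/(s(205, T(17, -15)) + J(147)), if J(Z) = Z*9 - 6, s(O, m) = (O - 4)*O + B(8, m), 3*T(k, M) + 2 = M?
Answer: 1/42530 ≈ 2.3513e-5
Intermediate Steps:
T(k, M) = -⅔ + M/3
s(O, m) = 8 + O*(-4 + O) (s(O, m) = (O - 4)*O + 8 = (-4 + O)*O + 8 = O*(-4 + O) + 8 = 8 + O*(-4 + O))
J(Z) = -6 + 9*Z (J(Z) = 9*Z - 6 = -6 + 9*Z)
1/(s(205, T(17, -15)) + J(147)) = 1/((8 + 205² - 4*205) + (-6 + 9*147)) = 1/((8 + 42025 - 820) + (-6 + 1323)) = 1/(41213 + 1317) = 1/42530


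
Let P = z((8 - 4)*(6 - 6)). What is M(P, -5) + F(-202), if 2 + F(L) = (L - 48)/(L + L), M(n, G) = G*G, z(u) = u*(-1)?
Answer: 4771/202 ≈ 23.619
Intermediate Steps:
z(u) = -u
P = 0 (P = -(8 - 4)*(6 - 6) = -4*0 = -1*0 = 0)
M(n, G) = G**2
F(L) = -2 + (-48 + L)/(2*L) (F(L) = -2 + (L - 48)/(L + L) = -2 + (-48 + L)/((2*L)) = -2 + (-48 + L)*(1/(2*L)) = -2 + (-48 + L)/(2*L))
M(P, -5) + F(-202) = (-5)**2 + (-3/2 - 24/(-202)) = 25 + (-3/2 - 24*(-1/202)) = 25 + (-3/2 + 12/101) = 25 - 279/202 = 4771/202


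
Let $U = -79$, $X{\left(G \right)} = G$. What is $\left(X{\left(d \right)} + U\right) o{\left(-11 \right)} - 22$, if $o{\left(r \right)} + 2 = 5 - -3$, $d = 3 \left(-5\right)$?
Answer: $-586$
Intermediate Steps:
$d = -15$
$o{\left(r \right)} = 6$ ($o{\left(r \right)} = -2 + \left(5 - -3\right) = -2 + \left(5 + 3\right) = -2 + 8 = 6$)
$\left(X{\left(d \right)} + U\right) o{\left(-11 \right)} - 22 = \left(-15 - 79\right) 6 - 22 = \left(-94\right) 6 - 22 = -564 - 22 = -586$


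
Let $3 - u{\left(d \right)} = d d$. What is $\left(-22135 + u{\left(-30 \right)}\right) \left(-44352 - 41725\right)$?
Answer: $1982525464$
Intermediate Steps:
$u{\left(d \right)} = 3 - d^{2}$ ($u{\left(d \right)} = 3 - d d = 3 - d^{2}$)
$\left(-22135 + u{\left(-30 \right)}\right) \left(-44352 - 41725\right) = \left(-22135 + \left(3 - \left(-30\right)^{2}\right)\right) \left(-44352 - 41725\right) = \left(-22135 + \left(3 - 900\right)\right) \left(-86077\right) = \left(-22135 - 897\right) \left(-86077\right) = \left(-23032\right) \left(-86077\right) = 1982525464$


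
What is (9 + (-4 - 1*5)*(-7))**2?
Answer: 5184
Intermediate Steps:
(9 + (-4 - 1*5)*(-7))**2 = (9 + (-4 - 5)*(-7))**2 = (9 - 9*(-7))**2 = (9 + 63)**2 = 72**2 = 5184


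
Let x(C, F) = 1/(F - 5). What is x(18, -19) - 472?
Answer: -11329/24 ≈ -472.04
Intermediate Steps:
x(C, F) = 1/(-5 + F)
x(18, -19) - 472 = 1/(-5 - 19) - 472 = 1/(-24) - 472 = -1/24 - 472 = -11329/24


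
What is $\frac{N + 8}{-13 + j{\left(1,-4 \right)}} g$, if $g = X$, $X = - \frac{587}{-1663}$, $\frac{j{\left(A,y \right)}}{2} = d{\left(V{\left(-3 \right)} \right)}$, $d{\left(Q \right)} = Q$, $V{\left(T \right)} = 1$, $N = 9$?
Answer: $- \frac{9979}{18293} \approx -0.54551$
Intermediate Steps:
$j{\left(A,y \right)} = 2$ ($j{\left(A,y \right)} = 2 \cdot 1 = 2$)
$X = \frac{587}{1663}$ ($X = \left(-587\right) \left(- \frac{1}{1663}\right) = \frac{587}{1663} \approx 0.35298$)
$g = \frac{587}{1663} \approx 0.35298$
$\frac{N + 8}{-13 + j{\left(1,-4 \right)}} g = \frac{9 + 8}{-13 + 2} \cdot \frac{587}{1663} = \frac{17}{-11} \cdot \frac{587}{1663} = 17 \left(- \frac{1}{11}\right) \frac{587}{1663} = \left(- \frac{17}{11}\right) \frac{587}{1663} = - \frac{9979}{18293}$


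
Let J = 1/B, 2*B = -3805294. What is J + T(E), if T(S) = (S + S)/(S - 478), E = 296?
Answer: -563183603/173140877 ≈ -3.2527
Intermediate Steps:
B = -1902647 (B = (1/2)*(-3805294) = -1902647)
J = -1/1902647 (J = 1/(-1902647) = -1/1902647 ≈ -5.2558e-7)
T(S) = 2*S/(-478 + S) (T(S) = (2*S)/(-478 + S) = 2*S/(-478 + S))
J + T(E) = -1/1902647 + 2*296/(-478 + 296) = -1/1902647 + 2*296/(-182) = -1/1902647 + 2*296*(-1/182) = -1/1902647 - 296/91 = -563183603/173140877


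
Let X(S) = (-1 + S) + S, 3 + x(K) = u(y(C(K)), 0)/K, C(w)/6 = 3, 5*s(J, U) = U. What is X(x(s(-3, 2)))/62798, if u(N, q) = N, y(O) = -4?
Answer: -27/62798 ≈ -0.00042995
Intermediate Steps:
s(J, U) = U/5
C(w) = 18 (C(w) = 6*3 = 18)
x(K) = -3 - 4/K
X(S) = -1 + 2*S
X(x(s(-3, 2)))/62798 = (-1 + 2*(-3 - 4/((1/5)*2)))/62798 = (-1 + 2*(-3 - 4/2/5))*(1/62798) = (-1 + 2*(-3 - 4*5/2))*(1/62798) = (-1 + 2*(-3 - 10))*(1/62798) = (-1 + 2*(-13))*(1/62798) = (-1 - 26)*(1/62798) = -27*1/62798 = -27/62798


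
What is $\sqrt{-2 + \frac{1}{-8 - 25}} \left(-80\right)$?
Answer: $- \frac{80 i \sqrt{2211}}{33} \approx - 113.99 i$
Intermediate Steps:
$\sqrt{-2 + \frac{1}{-8 - 25}} \left(-80\right) = \sqrt{-2 + \frac{1}{-33}} \left(-80\right) = \sqrt{-2 - \frac{1}{33}} \left(-80\right) = \sqrt{- \frac{67}{33}} \left(-80\right) = \frac{i \sqrt{2211}}{33} \left(-80\right) = - \frac{80 i \sqrt{2211}}{33}$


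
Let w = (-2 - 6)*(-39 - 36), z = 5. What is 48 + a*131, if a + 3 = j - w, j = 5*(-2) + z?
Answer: -79600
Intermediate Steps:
j = -5 (j = 5*(-2) + 5 = -10 + 5 = -5)
w = 600 (w = -8*(-75) = 600)
a = -608 (a = -3 + (-5 - 1*600) = -3 + (-5 - 600) = -3 - 605 = -608)
48 + a*131 = 48 - 608*131 = 48 - 79648 = -79600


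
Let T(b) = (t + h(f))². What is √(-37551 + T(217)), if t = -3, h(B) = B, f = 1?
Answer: I*√37547 ≈ 193.77*I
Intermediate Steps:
T(b) = 4 (T(b) = (-3 + 1)² = (-2)² = 4)
√(-37551 + T(217)) = √(-37551 + 4) = √(-37547) = I*√37547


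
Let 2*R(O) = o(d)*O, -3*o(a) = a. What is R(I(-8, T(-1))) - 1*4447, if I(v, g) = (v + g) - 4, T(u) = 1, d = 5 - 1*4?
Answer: -26671/6 ≈ -4445.2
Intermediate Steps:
d = 1 (d = 5 - 4 = 1)
I(v, g) = -4 + g + v (I(v, g) = (g + v) - 4 = -4 + g + v)
o(a) = -a/3
R(O) = -O/6 (R(O) = ((-⅓*1)*O)/2 = (-O/3)/2 = -O/6)
R(I(-8, T(-1))) - 1*4447 = -(-4 + 1 - 8)/6 - 1*4447 = -⅙*(-11) - 4447 = 11/6 - 4447 = -26671/6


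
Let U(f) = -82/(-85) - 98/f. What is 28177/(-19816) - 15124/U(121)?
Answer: -1936199997/19816 ≈ -97709.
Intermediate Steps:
U(f) = 82/85 - 98/f (U(f) = -82*(-1/85) - 98/f = 82/85 - 98/f)
28177/(-19816) - 15124/U(121) = 28177/(-19816) - 15124/(82/85 - 98/121) = 28177*(-1/19816) - 15124/(82/85 - 98*1/121) = -28177/19816 - 15124/(82/85 - 98/121) = -28177/19816 - 15124/1592/10285 = -28177/19816 - 15124*10285/1592 = -28177/19816 - 195415/2 = -1936199997/19816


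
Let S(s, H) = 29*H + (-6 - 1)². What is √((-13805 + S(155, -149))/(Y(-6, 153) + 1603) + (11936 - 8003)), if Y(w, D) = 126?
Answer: 8*√183222130/1729 ≈ 62.630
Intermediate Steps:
S(s, H) = 49 + 29*H (S(s, H) = 29*H + (-7)² = 29*H + 49 = 49 + 29*H)
√((-13805 + S(155, -149))/(Y(-6, 153) + 1603) + (11936 - 8003)) = √((-13805 + (49 + 29*(-149)))/(126 + 1603) + (11936 - 8003)) = √((-13805 + (49 - 4321))/1729 + 3933) = √((-13805 - 4272)*(1/1729) + 3933) = √(-18077*1/1729 + 3933) = √(-18077/1729 + 3933) = √(6782080/1729) = 8*√183222130/1729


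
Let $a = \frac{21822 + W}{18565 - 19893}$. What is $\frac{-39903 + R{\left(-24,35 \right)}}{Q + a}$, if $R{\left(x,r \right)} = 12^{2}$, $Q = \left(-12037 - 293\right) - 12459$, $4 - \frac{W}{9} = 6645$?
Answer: $\frac{17599984}{10960615} \approx 1.6057$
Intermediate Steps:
$W = -59769$ ($W = 36 - 59805 = -59769$)
$Q = -24789$ ($Q = -12330 - 12459 = -24789$)
$R{\left(x,r \right)} = 144$
$a = \frac{37947}{1328}$ ($a = \frac{21822 - 59769}{18565 - 19893} = - \frac{37947}{-1328} = \left(-37947\right) \left(- \frac{1}{1328}\right) = \frac{37947}{1328} \approx 28.575$)
$\frac{-39903 + R{\left(-24,35 \right)}}{Q + a} = \frac{-39903 + 144}{-24789 + \frac{37947}{1328}} = - \frac{39759}{- \frac{32881845}{1328}} = \left(-39759\right) \left(- \frac{1328}{32881845}\right) = \frac{17599984}{10960615}$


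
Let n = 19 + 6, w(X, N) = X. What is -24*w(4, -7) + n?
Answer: -71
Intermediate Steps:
n = 25
-24*w(4, -7) + n = -24*4 + 25 = -96 + 25 = -71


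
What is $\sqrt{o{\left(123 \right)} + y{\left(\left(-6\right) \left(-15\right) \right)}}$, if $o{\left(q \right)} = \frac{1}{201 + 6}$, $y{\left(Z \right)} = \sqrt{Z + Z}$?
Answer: $\frac{\sqrt{23 + 28566 \sqrt{5}}}{69} \approx 3.6635$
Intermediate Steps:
$y{\left(Z \right)} = \sqrt{2} \sqrt{Z}$ ($y{\left(Z \right)} = \sqrt{2 Z} = \sqrt{2} \sqrt{Z}$)
$o{\left(q \right)} = \frac{1}{207}$
$\sqrt{o{\left(123 \right)} + y{\left(\left(-6\right) \left(-15\right) \right)}} = \sqrt{\frac{1}{207} + \sqrt{2} \sqrt{\left(-6\right) \left(-15\right)}} = \sqrt{\frac{1}{207} + \sqrt{2} \sqrt{90}} = \sqrt{\frac{1}{207} + \sqrt{2} \cdot 3 \sqrt{10}} = \sqrt{\frac{1}{207} + 6 \sqrt{5}}$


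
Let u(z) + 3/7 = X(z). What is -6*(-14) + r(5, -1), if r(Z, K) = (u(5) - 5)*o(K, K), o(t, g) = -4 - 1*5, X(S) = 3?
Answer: 741/7 ≈ 105.86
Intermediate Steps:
o(t, g) = -9 (o(t, g) = -4 - 5 = -9)
u(z) = 18/7 (u(z) = -3/7 + 3 = 18/7)
r(Z, K) = 153/7 (r(Z, K) = (18/7 - 5)*(-9) = -17/7*(-9) = 153/7)
-6*(-14) + r(5, -1) = -6*(-14) + 153/7 = 84 + 153/7 = 741/7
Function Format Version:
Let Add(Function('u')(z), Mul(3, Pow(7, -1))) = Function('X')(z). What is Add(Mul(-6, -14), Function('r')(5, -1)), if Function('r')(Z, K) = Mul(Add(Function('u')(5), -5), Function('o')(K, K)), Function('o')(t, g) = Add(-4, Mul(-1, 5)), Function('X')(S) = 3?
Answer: Rational(741, 7) ≈ 105.86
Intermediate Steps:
Function('o')(t, g) = -9 (Function('o')(t, g) = Add(-4, -5) = -9)
Function('u')(z) = Rational(18, 7) (Function('u')(z) = Add(Rational(-3, 7), 3) = Rational(18, 7))
Function('r')(Z, K) = Rational(153, 7) (Function('r')(Z, K) = Mul(Add(Rational(18, 7), -5), -9) = Mul(Rational(-17, 7), -9) = Rational(153, 7))
Add(Mul(-6, -14), Function('r')(5, -1)) = Add(Mul(-6, -14), Rational(153, 7)) = Add(84, Rational(153, 7)) = Rational(741, 7)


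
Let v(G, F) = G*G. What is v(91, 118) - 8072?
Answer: 209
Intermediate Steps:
v(G, F) = G²
v(91, 118) - 8072 = 91² - 8072 = 8281 - 8072 = 209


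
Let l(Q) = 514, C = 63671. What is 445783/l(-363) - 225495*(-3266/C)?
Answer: 406927317773/32726894 ≈ 12434.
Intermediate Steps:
445783/l(-363) - 225495*(-3266/C) = 445783/514 - 225495/(63671/(-3266)) = 445783*(1/514) - 225495/(63671*(-1/3266)) = 445783/514 - 225495/(-63671/3266) = 445783/514 - 225495*(-3266/63671) = 445783/514 + 736466670/63671 = 406927317773/32726894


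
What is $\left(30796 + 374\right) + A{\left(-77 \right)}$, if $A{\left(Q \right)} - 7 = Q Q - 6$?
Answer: $37100$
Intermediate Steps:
$A{\left(Q \right)} = 1 + Q^{2}$ ($A{\left(Q \right)} = 7 + \left(Q Q - 6\right) = 7 + \left(Q^{2} - 6\right) = 7 + \left(-6 + Q^{2}\right) = 1 + Q^{2}$)
$\left(30796 + 374\right) + A{\left(-77 \right)} = \left(30796 + 374\right) + \left(1 + \left(-77\right)^{2}\right) = 31170 + \left(1 + 5929\right) = 31170 + 5930 = 37100$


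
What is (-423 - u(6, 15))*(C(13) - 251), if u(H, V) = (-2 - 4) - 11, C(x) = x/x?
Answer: 101500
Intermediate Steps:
C(x) = 1
u(H, V) = -17 (u(H, V) = -6 - 11 = -17)
(-423 - u(6, 15))*(C(13) - 251) = (-423 - 1*(-17))*(1 - 251) = (-423 + 17)*(-250) = -406*(-250) = 101500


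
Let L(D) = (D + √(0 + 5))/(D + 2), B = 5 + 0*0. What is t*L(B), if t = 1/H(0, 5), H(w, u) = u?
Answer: ⅐ + √5/35 ≈ 0.20674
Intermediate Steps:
B = 5 (B = 5 + 0 = 5)
t = ⅕ (t = 1/5 = ⅕ ≈ 0.20000)
L(D) = (D + √5)/(2 + D)
t*L(B) = ((5 + √5)/(2 + 5))/5 = ((5 + √5)/7)/5 = (5/7 + √5/7)/5 = ⅐ + √5/35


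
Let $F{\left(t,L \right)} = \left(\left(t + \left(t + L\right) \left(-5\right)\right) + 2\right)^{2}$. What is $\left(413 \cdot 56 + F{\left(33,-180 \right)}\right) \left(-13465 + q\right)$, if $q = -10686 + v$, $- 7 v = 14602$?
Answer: $-16162726636$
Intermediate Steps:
$v = -2086$ ($v = \left(- \frac{1}{7}\right) 14602 = -2086$)
$q = -12772$ ($q = -10686 - 2086 = -12772$)
$F{\left(t,L \right)} = \left(2 - 5 L - 4 t\right)^{2}$ ($F{\left(t,L \right)} = \left(\left(t + \left(L + t\right) \left(-5\right)\right) + 2\right)^{2} = \left(\left(t - \left(5 L + 5 t\right)\right) + 2\right)^{2} = \left(\left(- 5 L - 4 t\right) + 2\right)^{2} = \left(2 - 5 L - 4 t\right)^{2}$)
$\left(413 \cdot 56 + F{\left(33,-180 \right)}\right) \left(-13465 + q\right) = \left(413 \cdot 56 + \left(-2 + 4 \cdot 33 + 5 \left(-180\right)\right)^{2}\right) \left(-13465 - 12772\right) = \left(23128 + \left(-2 + 132 - 900\right)^{2}\right) \left(-26237\right) = \left(23128 + \left(-770\right)^{2}\right) \left(-26237\right) = \left(23128 + 592900\right) \left(-26237\right) = 616028 \left(-26237\right) = -16162726636$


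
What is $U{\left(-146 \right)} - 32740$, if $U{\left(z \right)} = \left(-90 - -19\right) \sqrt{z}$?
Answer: $-32740 - 71 i \sqrt{146} \approx -32740.0 - 857.9 i$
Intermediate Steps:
$U{\left(z \right)} = - 71 \sqrt{z}$ ($U{\left(z \right)} = \left(-90 + 19\right) \sqrt{z} = - 71 \sqrt{z}$)
$U{\left(-146 \right)} - 32740 = - 71 \sqrt{-146} - 32740 = - 71 i \sqrt{146} - 32740 = -32740 - 71 i \sqrt{146}$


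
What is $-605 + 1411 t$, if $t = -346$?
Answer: $-488811$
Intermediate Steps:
$-605 + 1411 t = -605 + 1411 \left(-346\right) = -605 - 488206 = -488811$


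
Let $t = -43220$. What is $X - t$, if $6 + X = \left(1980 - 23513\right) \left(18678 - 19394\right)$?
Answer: $15460842$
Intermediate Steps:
$X = 15417622$ ($X = -6 + \left(1980 - 23513\right) \left(18678 - 19394\right) = -6 - -15417628 = -6 + 15417628 = 15417622$)
$X - t = 15417622 - -43220 = 15417622 + 43220 = 15460842$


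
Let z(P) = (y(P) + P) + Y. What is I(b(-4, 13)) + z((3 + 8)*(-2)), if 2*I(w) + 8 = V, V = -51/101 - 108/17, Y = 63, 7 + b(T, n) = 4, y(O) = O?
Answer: 39735/3434 ≈ 11.571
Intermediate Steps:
b(T, n) = -3 (b(T, n) = -7 + 4 = -3)
V = -11775/1717 (V = -51*1/101 - 108*1/17 = -51/101 - 108/17 = -11775/1717 ≈ -6.8579)
I(w) = -25511/3434 (I(w) = -4 + (1/2)*(-11775/1717) = -4 - 11775/3434 = -25511/3434)
z(P) = 63 + 2*P (z(P) = (P + P) + 63 = 2*P + 63 = 63 + 2*P)
I(b(-4, 13)) + z((3 + 8)*(-2)) = -25511/3434 + (63 + 2*((3 + 8)*(-2))) = -25511/3434 + (63 + 2*(11*(-2))) = -25511/3434 + (63 + 2*(-22)) = -25511/3434 + (63 - 44) = -25511/3434 + 19 = 39735/3434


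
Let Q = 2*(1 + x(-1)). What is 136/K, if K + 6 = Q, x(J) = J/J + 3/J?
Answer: -17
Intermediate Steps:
x(J) = 1 + 3/J
Q = -2 (Q = 2*(1 + (3 - 1)/(-1)) = 2*(1 - 1*2) = 2*(1 - 2) = 2*(-1) = -2)
K = -8 (K = -6 - 2 = -8)
136/K = 136/(-8) = 136*(-⅛) = -17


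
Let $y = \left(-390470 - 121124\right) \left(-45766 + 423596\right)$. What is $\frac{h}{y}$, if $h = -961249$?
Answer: $\frac{961249}{193295561020} \approx 4.9729 \cdot 10^{-6}$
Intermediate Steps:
$y = -193295561020$ ($y = \left(-511594\right) 377830 = -193295561020$)
$\frac{h}{y} = - \frac{961249}{-193295561020} = \left(-961249\right) \left(- \frac{1}{193295561020}\right) = \frac{961249}{193295561020}$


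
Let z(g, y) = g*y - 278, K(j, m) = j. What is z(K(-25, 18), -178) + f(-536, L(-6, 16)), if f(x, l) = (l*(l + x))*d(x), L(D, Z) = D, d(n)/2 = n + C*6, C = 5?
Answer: -3286852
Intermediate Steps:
d(n) = 60 + 2*n (d(n) = 2*(n + 5*6) = 2*(n + 30) = 2*(30 + n) = 60 + 2*n)
z(g, y) = -278 + g*y
f(x, l) = l*(60 + 2*x)*(l + x) (f(x, l) = (l*(l + x))*(60 + 2*x) = l*(60 + 2*x)*(l + x))
z(K(-25, 18), -178) + f(-536, L(-6, 16)) = (-278 - 25*(-178)) + 2*(-6)*(30 - 536)*(-6 - 536) = (-278 + 4450) + 2*(-6)*(-506)*(-542) = 4172 - 3291024 = -3286852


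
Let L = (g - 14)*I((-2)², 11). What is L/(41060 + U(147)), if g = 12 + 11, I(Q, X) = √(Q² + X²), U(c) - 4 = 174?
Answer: √137/4582 ≈ 0.0025545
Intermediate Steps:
U(c) = 178 (U(c) = 4 + 174 = 178)
g = 23
L = 9*√137 (L = (23 - 14)*√(((-2)²)² + 11²) = 9*√(4² + 121) = 9*√(16 + 121) = 9*√137 ≈ 105.34)
L/(41060 + U(147)) = (9*√137)/(41060 + 178) = (9*√137)/41238 = (9*√137)*(1/41238) = √137/4582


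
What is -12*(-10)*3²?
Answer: 1080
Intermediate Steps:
-12*(-10)*3² = 120*9 = 1080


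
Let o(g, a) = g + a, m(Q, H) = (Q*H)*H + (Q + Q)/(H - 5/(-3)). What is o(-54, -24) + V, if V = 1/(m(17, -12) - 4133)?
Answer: -4082317/52337 ≈ -78.001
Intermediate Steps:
m(Q, H) = Q*H² + 2*Q/(5/3 + H) (m(Q, H) = (H*Q)*H + (2*Q)/(H - 5*(-⅓)) = Q*H² + (2*Q)/(H + 5/3) = Q*H² + (2*Q)/(5/3 + H) = Q*H² + 2*Q/(5/3 + H))
o(g, a) = a + g
V = -31/52337 (V = 1/(17*(6 + 3*(-12)³ + 5*(-12)²)/(5 + 3*(-12)) - 4133) = 1/(17*(6 + 3*(-1728) + 5*144)/(5 - 36) - 4133) = 1/(17*(6 - 5184 + 720)/(-31) - 4133) = 1/(17*(-1/31)*(-4458) - 4133) = 1/(75786/31 - 4133) = 1/(-52337/31) = -31/52337 ≈ -0.00059232)
o(-54, -24) + V = (-24 - 54) - 31/52337 = -78 - 31/52337 = -4082317/52337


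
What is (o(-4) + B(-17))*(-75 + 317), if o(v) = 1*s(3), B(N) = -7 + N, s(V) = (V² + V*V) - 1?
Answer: -1694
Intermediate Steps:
s(V) = -1 + 2*V² (s(V) = (V² + V²) - 1 = 2*V² - 1 = -1 + 2*V²)
o(v) = 17 (o(v) = 1*(-1 + 2*3²) = 1*(-1 + 2*9) = 1*(-1 + 18) = 1*17 = 17)
(o(-4) + B(-17))*(-75 + 317) = (17 + (-7 - 17))*(-75 + 317) = (17 - 24)*242 = -7*242 = -1694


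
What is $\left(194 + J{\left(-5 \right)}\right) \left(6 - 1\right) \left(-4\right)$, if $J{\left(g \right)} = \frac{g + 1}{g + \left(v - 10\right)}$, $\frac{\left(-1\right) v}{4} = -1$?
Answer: $- \frac{42760}{11} \approx -3887.3$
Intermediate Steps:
$v = 4$ ($v = \left(-4\right) \left(-1\right) = 4$)
$J{\left(g \right)} = \frac{1 + g}{-6 + g}$ ($J{\left(g \right)} = \frac{g + 1}{g + \left(4 - 10\right)} = \frac{1 + g}{g + \left(4 - 10\right)} = \frac{1 + g}{g - 6} = \frac{1 + g}{-6 + g}$)
$\left(194 + J{\left(-5 \right)}\right) \left(6 - 1\right) \left(-4\right) = \left(194 + \frac{1 - 5}{-6 - 5}\right) \left(6 - 1\right) \left(-4\right) = \left(194 + \frac{1}{-11} \left(-4\right)\right) 5 \left(-4\right) = \left(194 - - \frac{4}{11}\right) \left(-20\right) = \left(194 + \frac{4}{11}\right) \left(-20\right) = \frac{2138}{11} \left(-20\right) = - \frac{42760}{11}$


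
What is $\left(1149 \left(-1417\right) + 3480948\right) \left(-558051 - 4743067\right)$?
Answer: $-9821990947170$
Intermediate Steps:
$\left(1149 \left(-1417\right) + 3480948\right) \left(-558051 - 4743067\right) = \left(-1628133 + 3480948\right) \left(-5301118\right) = 1852815 \left(-5301118\right) = -9821990947170$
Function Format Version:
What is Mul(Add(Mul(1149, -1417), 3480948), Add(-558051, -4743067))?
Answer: -9821990947170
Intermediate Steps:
Mul(Add(Mul(1149, -1417), 3480948), Add(-558051, -4743067)) = Mul(Add(-1628133, 3480948), -5301118) = Mul(1852815, -5301118) = -9821990947170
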